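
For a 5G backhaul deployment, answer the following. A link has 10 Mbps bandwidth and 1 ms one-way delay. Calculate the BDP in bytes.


Given: bandwidth = 10 Mbps, delay = 1 ms
BDP in bits = 10 * 10^6 * 1 / 1000
BDP in bits = 10000
BDP in bytes = 10000 / 8 = 1250

1250


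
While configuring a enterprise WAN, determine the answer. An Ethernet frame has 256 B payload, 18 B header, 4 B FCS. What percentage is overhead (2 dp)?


Given: payload = 256 B, header = 18 B, trailer = 4 B
Overhead bytes = header + trailer = 18 + 4 = 22
Total frame = payload + overhead = 256 + 22 = 278
Overhead % = 22 / 278 * 100 = 7.9137% -> 7.91% (2 dp)

7.91


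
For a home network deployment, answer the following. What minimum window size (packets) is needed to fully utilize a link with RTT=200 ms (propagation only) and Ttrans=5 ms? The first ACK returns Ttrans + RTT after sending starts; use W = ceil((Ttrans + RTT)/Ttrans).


Given: Ttrans = 5 ms, RTT = 200 ms (= 2 * Tprop, Tprop = 100 ms)
Time until first ACK returns = Ttrans + RTT = 5 + 200 = 205 ms
Need W * Ttrans >= Ttrans + RTT  ->  W >= (Ttrans + RTT) / Ttrans
(Ttrans + RTT) / Ttrans = 205 / 5 = 41
W_min = ceil(41) = 41

41


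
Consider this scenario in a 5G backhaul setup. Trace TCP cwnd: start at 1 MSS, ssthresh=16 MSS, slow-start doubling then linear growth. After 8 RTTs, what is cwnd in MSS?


RTT 0: cwnd = 1 MSS (initial)
RTT 1: cwnd = 2 MSS (slow start, doubled)
RTT 2: cwnd = 4 MSS (slow start, doubled)
RTT 3: cwnd = 8 MSS (slow start, doubled)
RTT 4: cwnd = 16 MSS (slow start, doubled)
RTT 5: cwnd = 17 MSS (congestion avoidance, +1)
RTT 6: cwnd = 18 MSS (congestion avoidance, +1)
RTT 7: cwnd = 19 MSS (congestion avoidance, +1)
RTT 8: cwnd = 20 MSS (congestion avoidance, +1)

20


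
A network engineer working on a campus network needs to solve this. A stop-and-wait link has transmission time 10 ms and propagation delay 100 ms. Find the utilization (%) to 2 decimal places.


Given: Ttrans = 10 ms, Tprop = 100 ms
RTT = 2 * Tprop = 2 * 100 = 200 ms
U = Ttrans / (Ttrans + RTT)
U = 10 / (10 + 200)
U = 10 / 210 = 0.047619
U% = 4.76%

4.76


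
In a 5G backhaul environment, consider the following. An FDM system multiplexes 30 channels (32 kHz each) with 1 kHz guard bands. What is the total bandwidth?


Given: 30 channels, 32 kHz each, guard = 1 kHz
Channel bandwidth = 30 * 32 = 960 kHz
Guard bands = 29 gaps * 1 kHz = 29 kHz
Total = 960 + 29 = 989 kHz

989


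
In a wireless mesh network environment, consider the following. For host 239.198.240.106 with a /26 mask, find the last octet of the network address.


Given: IP = 239.198.240.106, prefix = /26
Subnet mask = 255.255.255.192
Last octet of IP: 106
Last octet of mask: 192
Network last octet = 106 AND 192 = 64

64


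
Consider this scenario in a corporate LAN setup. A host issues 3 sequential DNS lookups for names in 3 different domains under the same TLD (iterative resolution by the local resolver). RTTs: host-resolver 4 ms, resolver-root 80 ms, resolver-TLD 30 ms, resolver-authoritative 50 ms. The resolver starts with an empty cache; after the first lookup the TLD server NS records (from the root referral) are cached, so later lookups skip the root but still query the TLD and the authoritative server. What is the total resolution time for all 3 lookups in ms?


Lookup 1 (cold cache): local + root + TLD + auth = 4 + 80 + 30 + 50 = 164 ms
Lookups 2..3 (TLD NS cached -> skip root; new domain -> still ask TLD and auth): local + TLD + auth = 4 + 30 + 50 = 84 ms each
Remaining 2 lookups: 2 * 84 = 168 ms
Total = 164 + 168 = 332 ms

332


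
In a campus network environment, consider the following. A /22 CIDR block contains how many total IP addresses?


Given: CIDR prefix /22
Host bits = 32 - 22 = 10
Total addresses = 2^10 = 1024

1024


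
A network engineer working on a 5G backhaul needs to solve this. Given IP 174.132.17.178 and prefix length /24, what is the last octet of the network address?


Given: IP = 174.132.17.178, prefix = /24
Subnet mask = 255.255.255.0
Last octet of IP: 178
Last octet of mask: 0
Network last octet = 178 AND 0 = 0

0


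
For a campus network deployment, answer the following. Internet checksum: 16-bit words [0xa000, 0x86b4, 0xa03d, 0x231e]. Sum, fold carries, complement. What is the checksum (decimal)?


Given words: [0xa000, 0x86b4, 0xa03d, 0x231e]
Step 1: Sum all words
Raw sum = 40960 + 34484 + 41021 + 8990 = 125455
Step 2: Fold carry: (59919 + 1) = 59920
One's complement = ~59920 & 0xFFFF = 5615

5615


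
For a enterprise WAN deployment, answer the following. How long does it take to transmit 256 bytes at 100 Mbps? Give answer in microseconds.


Given: packet = 256 bytes, bandwidth = 100 Mbps
Packet in bits = 256 * 8 = 2048 bits
Bandwidth = 100 * 10^6 = 100000000 bps
Time = 2048 / 100000000 seconds
Time in us = 2048 * 10^6 / 100000000 = 20.48

20.48


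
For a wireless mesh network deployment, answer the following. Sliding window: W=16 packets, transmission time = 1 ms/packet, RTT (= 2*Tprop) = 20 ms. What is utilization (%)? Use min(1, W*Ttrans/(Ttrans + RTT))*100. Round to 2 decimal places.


Given: W = 16, Ttrans = 1 ms, RTT = 20 ms (= 2 * Tprop, Tprop = 10 ms)
Cycle time = Ttrans + RTT = 1 + 20 = 21 ms (first packet sent until its ACK returns)
W * Ttrans = 16 * 1 = 16 ms of sending per cycle
W * Ttrans / (Ttrans + RTT) = 16 / 21 = 0.761905
U = min(1, 0.761905) = 0.761905
U% = 76.19%

76.19


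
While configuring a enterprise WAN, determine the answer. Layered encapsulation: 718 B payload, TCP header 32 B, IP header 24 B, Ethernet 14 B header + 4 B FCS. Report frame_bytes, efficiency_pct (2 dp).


TCP segment = 718 + 32 = 750 B
IP packet = 750 + 24 = 774 B
Ethernet frame = 774 + 14 + 4 = 792 B
Efficiency = app / frame = 718 / 792 = 0.906566 = 90.6566% -> 90.66% (2 dp)

792, 90.66


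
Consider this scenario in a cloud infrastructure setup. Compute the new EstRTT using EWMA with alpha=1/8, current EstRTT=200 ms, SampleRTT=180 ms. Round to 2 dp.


Given: EstRTT = 200 ms, SampleRTT = 180 ms, alpha = 1/8
New EstRTT = (1 - alpha) * EstRTT + alpha * SampleRTT
(7/8) * 200 = 175
(1/8) * 180 = 22.5
New EstRTT = 175 + 22.5 = 197.5 ms -> 197.50 ms (2 dp)

197.50


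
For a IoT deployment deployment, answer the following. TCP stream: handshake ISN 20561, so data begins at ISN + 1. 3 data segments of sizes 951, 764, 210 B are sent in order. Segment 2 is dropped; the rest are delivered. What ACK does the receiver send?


SYN uses sequence number 20561; first data byte = ISN + 1 = 20562.
Segment 1: SEQ = 20562, len = 951 B, covers [20562, 21512]
Segment 2: SEQ = 21513, len = 764 B, covers [21513, 22276] [LOST]
Segment 3: SEQ = 22277, len = 210 B, covers [22277, 22486]
In-order data received: bytes [20562, 21512] (segments 1..1).
Segment 2 missing -> gap begins at byte 21513; later segments buffered out of order.
Cumulative ACK = next expected in-order byte = 20562 + 951 = 21513

21513


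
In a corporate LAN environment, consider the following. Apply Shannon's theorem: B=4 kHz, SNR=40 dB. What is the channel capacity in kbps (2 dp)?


Given: B = 4 kHz, SNR = 40 dB
SNR linear = 10^(40/10) = 10000
1 + SNR = 10001
log2(10001) = 13.2878566418
C = 4 * 1000 * 13.2878566418 = 53151.4266 bps
C = 53.151427 kbps -> 53.15 kbps (2 dp)

53.15


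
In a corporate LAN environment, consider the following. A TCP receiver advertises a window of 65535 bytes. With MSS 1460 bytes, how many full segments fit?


Given: RWND = 65535 bytes, MSS = 1460 bytes
Full segments = floor(RWND / MSS)
Full segments = floor(65535 / 1460)
Full segments = floor(44.887) = 44

44


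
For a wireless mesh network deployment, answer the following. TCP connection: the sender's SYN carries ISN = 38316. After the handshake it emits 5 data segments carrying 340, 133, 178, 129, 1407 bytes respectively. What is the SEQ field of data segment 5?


The SYN occupies sequence number ISN = 38316, so the first data byte is ISN + 1 = 38317.
SEQ of data segment i = (ISN + 1) + sum of payload sizes of segments 1..i-1.
Segment 1: SEQ = 38317, payload = 340 bytes
Segment 2: SEQ = 38657, payload = 133 bytes
Segment 3: SEQ = 38790, payload = 178 bytes
Segment 4: SEQ = 38968, payload = 129 bytes
Segment 5: SEQ = 39097, payload = 1407 bytes
SEQ of segment 5 = 38317 + 340 + 133 + 178 + 129 = 39097

39097


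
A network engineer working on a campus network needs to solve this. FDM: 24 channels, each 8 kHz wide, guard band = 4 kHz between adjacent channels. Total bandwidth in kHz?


Given: 24 channels, 8 kHz each, guard = 4 kHz
Channel bandwidth = 24 * 8 = 192 kHz
Guard bands = 23 gaps * 4 kHz = 92 kHz
Total = 192 + 92 = 284 kHz

284


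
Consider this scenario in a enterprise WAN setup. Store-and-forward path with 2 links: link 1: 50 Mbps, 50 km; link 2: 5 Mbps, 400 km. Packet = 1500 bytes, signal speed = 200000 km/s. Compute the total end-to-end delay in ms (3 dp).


Packet = 1500 bytes = 12000 bits. Store-and-forward: sum (t_trans + t_prop) per link.
Link 1: t_trans = 12000/(50*10^6) s = 0.2400 ms; t_prop = 50/200000 s = 0.2500 ms; subtotal = 0.4900 ms
Link 2: t_trans = 12000/(5*10^6) s = 2.4000 ms; t_prop = 400/200000 s = 2.0000 ms; subtotal = 4.4000 ms
End-to-end = 0.4900 + 4.4000 = 4.8900 ms -> 4.890 ms (3 dp)

4.890


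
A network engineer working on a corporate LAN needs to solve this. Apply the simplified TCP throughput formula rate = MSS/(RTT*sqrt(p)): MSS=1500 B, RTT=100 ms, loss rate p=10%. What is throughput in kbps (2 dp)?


Given: MSS = 1500 bytes, RTT = 100 ms, loss = 10%
RTT in seconds = 100 / 1000 = 0.1
Loss rate = 10% = 0.1
sqrt(loss) = sqrt(0.1) = 0.316227766017
Throughput (bytes/s) = 1500 / (0.1 * 0.316227766017) = 47434.1649
Throughput (kbps) = 47434.1649 * 8 / 1000 = 379.473319 -> 379.47 kbps (2 dp)

379.47


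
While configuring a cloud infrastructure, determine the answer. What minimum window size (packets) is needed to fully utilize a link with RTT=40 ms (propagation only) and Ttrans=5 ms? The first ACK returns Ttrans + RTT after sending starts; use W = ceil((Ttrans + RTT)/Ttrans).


Given: Ttrans = 5 ms, RTT = 40 ms (= 2 * Tprop, Tprop = 20 ms)
Time until first ACK returns = Ttrans + RTT = 5 + 40 = 45 ms
Need W * Ttrans >= Ttrans + RTT  ->  W >= (Ttrans + RTT) / Ttrans
(Ttrans + RTT) / Ttrans = 45 / 5 = 9
W_min = ceil(9) = 9

9


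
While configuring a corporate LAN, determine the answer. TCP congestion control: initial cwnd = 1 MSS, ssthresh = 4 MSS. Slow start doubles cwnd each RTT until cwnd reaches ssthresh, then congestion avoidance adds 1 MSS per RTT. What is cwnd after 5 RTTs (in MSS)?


RTT 0: cwnd = 1 MSS (initial)
RTT 1: cwnd = 2 MSS (slow start, doubled)
RTT 2: cwnd = 4 MSS (slow start, doubled)
RTT 3: cwnd = 5 MSS (congestion avoidance, +1)
RTT 4: cwnd = 6 MSS (congestion avoidance, +1)
RTT 5: cwnd = 7 MSS (congestion avoidance, +1)

7


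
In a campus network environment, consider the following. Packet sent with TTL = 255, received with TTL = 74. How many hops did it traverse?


Given: initial TTL = 255, received TTL = 74
Hops = initial TTL - received TTL
Hops = 255 - 74 = 181

181


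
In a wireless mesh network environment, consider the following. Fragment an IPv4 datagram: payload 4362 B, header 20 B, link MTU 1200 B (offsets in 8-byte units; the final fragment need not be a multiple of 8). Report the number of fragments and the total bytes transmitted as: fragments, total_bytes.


Max data per non-final fragment = floor((MTU - header)/8)*8 = floor((1200 - 20)/8)*8 = floor(1180/8)*8 = 1176 B
Final fragment needs no 8-byte alignment: it can carry up to MTU - header = 1180 B
Non-final fragments needed = ceil((payload - 1180) / 1176) = ceil(3182/1176) = ceil(2.7058) = 3
Number of fragments = 3 + 1 = 4
Fragment sizes (data): 3 * 1176 B + 834 B (last, 834 <= 1180 OK)
Total bytes sent = payload + n_frags * header = 4362 + 4*20 = 4362 + 80 = 4442 B

4, 4442


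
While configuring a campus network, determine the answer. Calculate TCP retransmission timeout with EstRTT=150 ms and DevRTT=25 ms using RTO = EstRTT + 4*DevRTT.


Given: EstRTT = 150 ms, DevRTT = 25 ms
Timeout = EstRTT + 4 * DevRTT
4 * DevRTT = 4 * 25 = 100
Timeout = 150 + 100 = 250 ms

250


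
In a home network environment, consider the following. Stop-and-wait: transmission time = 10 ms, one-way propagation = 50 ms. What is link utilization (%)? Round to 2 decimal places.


Given: Ttrans = 10 ms, Tprop = 50 ms
RTT = 2 * Tprop = 2 * 50 = 100 ms
U = Ttrans / (Ttrans + RTT)
U = 10 / (10 + 100)
U = 10 / 110 = 0.090909
U% = 9.09%

9.09


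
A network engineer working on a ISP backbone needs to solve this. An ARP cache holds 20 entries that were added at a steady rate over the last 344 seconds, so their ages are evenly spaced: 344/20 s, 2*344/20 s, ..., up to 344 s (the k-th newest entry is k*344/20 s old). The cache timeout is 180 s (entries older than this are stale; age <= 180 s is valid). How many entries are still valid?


Ages are k * 344/20 s for k = 1..20 (spacing = 17.2000 s).
Entry k is valid iff k * 344/20 <= 180 iff k <= 20 * 180 / 344 = 10.4651
n_valid = floor(10.4651) = 10
(n_stale = 20 - 10 = 10)

10


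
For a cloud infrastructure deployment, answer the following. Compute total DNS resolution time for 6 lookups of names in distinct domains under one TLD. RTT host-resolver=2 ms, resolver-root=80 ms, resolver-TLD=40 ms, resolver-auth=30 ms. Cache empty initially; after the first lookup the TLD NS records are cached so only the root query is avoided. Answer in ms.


Lookup 1 (cold cache): local + root + TLD + auth = 2 + 80 + 40 + 30 = 152 ms
Lookups 2..6 (TLD NS cached -> skip root; new domain -> still ask TLD and auth): local + TLD + auth = 2 + 40 + 30 = 72 ms each
Remaining 5 lookups: 5 * 72 = 360 ms
Total = 152 + 360 = 512 ms

512


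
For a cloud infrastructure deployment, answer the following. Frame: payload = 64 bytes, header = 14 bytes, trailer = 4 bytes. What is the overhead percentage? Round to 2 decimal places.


Given: payload = 64 B, header = 14 B, trailer = 4 B
Overhead bytes = header + trailer = 14 + 4 = 18
Total frame = payload + overhead = 64 + 18 = 82
Overhead % = 18 / 82 * 100 = 21.9512% -> 21.95% (2 dp)

21.95


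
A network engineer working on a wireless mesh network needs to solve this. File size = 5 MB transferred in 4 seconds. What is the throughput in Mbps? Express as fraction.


Given: file = 5 MB, time = 4 s
File in Mb = 5 * 8 = 40 Mb
Throughput = 40 / 4 Mbps
Throughput = 10 Mbps

10


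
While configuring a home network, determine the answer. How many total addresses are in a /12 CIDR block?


Given: CIDR prefix /12
Host bits = 32 - 12 = 20
Total addresses = 2^20 = 1048576

1048576


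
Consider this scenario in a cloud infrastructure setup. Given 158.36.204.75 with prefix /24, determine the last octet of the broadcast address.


Given: IP = 158.36.204.75, prefix = /24
Host bits = 32 - 24 = 8
Network last octet = 75 AND mask = 0
Host part size = 2^8 - 1 = 255
Broadcast last octet = 0 OR 255 = 255

255


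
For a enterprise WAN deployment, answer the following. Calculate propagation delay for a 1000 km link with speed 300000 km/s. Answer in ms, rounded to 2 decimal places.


Given: distance = 1000 km, speed = 300000 km/s
Delay = distance / speed = 1000 / 300000 seconds
Delay in ms = 1000 * 1000 / 300000
Delay = 3.3333 ms
Rounded to 2 dp = 3.33 ms

3.33


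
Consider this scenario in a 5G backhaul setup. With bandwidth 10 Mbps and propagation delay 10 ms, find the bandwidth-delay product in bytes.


Given: bandwidth = 10 Mbps, delay = 10 ms
BDP in bits = 10 * 10^6 * 10 / 1000
BDP in bits = 100000
BDP in bytes = 100000 / 8 = 12500

12500


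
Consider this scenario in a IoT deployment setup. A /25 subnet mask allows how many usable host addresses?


Given: subnet mask /25
Host bits = 32 - 25 = 7
Total addresses = 2^7 = 128
Usable hosts = 128 - 2 (network + broadcast) = 126

126


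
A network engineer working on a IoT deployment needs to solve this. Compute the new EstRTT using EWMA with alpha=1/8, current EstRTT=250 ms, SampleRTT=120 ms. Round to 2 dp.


Given: EstRTT = 250 ms, SampleRTT = 120 ms, alpha = 1/8
New EstRTT = (1 - alpha) * EstRTT + alpha * SampleRTT
(7/8) * 250 = 218.75
(1/8) * 120 = 15
New EstRTT = 218.75 + 15 = 233.75 ms -> 233.75 ms (2 dp)

233.75


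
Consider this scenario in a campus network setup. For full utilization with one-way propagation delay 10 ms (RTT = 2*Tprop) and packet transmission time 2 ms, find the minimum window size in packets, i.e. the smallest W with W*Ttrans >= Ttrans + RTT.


Given: Ttrans = 2 ms, RTT = 20 ms (= 2 * Tprop, Tprop = 10 ms)
Time until first ACK returns = Ttrans + RTT = 2 + 20 = 22 ms
Need W * Ttrans >= Ttrans + RTT  ->  W >= (Ttrans + RTT) / Ttrans
(Ttrans + RTT) / Ttrans = 22 / 2 = 11
W_min = ceil(11) = 11

11


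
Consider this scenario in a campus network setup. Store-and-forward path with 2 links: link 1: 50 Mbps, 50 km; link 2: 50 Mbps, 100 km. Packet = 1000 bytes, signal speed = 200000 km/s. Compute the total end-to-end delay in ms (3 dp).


Packet = 1000 bytes = 8000 bits. Store-and-forward: sum (t_trans + t_prop) per link.
Link 1: t_trans = 8000/(50*10^6) s = 0.1600 ms; t_prop = 50/200000 s = 0.2500 ms; subtotal = 0.4100 ms
Link 2: t_trans = 8000/(50*10^6) s = 0.1600 ms; t_prop = 100/200000 s = 0.5000 ms; subtotal = 0.6600 ms
End-to-end = 0.4100 + 0.6600 = 1.0700 ms -> 1.070 ms (3 dp)

1.070


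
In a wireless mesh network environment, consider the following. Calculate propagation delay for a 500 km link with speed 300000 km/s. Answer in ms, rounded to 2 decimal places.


Given: distance = 500 km, speed = 300000 km/s
Delay = distance / speed = 500 / 300000 seconds
Delay in ms = 500 * 1000 / 300000
Delay = 1.6667 ms
Rounded to 2 dp = 1.67 ms

1.67


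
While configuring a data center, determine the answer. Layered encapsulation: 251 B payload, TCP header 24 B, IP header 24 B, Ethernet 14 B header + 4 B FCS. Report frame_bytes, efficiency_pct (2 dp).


TCP segment = 251 + 24 = 275 B
IP packet = 275 + 24 = 299 B
Ethernet frame = 299 + 14 + 4 = 317 B
Efficiency = app / frame = 251 / 317 = 0.791798 = 79.1798% -> 79.18% (2 dp)

317, 79.18


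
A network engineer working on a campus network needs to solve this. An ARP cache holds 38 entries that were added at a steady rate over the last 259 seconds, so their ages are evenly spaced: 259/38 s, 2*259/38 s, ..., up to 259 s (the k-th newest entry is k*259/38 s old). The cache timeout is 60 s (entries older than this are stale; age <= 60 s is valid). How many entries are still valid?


Ages are k * 259/38 s for k = 1..38 (spacing = 6.8158 s).
Entry k is valid iff k * 259/38 <= 60 iff k <= 38 * 60 / 259 = 8.8031
n_valid = floor(8.8031) = 8
(n_stale = 38 - 8 = 30)

8


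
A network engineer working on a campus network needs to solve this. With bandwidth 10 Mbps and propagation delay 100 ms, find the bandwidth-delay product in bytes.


Given: bandwidth = 10 Mbps, delay = 100 ms
BDP in bits = 10 * 10^6 * 100 / 1000
BDP in bits = 1000000
BDP in bytes = 1000000 / 8 = 125000

125000


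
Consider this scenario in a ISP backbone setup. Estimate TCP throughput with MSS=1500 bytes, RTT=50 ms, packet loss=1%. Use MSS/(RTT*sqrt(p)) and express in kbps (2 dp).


Given: MSS = 1500 bytes, RTT = 50 ms, loss = 1%
RTT in seconds = 50 / 1000 = 0.05
Loss rate = 1% = 0.01
sqrt(loss) = sqrt(0.01) = 0.1
Throughput (bytes/s) = 1500 / (0.05 * 0.1) = 300000.0000
Throughput (kbps) = 300000.0000 * 8 / 1000 = 2400.000000 -> 2400.00 kbps (2 dp)

2400.00


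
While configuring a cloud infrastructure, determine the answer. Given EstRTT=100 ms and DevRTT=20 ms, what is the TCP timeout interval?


Given: EstRTT = 100 ms, DevRTT = 20 ms
Timeout = EstRTT + 4 * DevRTT
4 * DevRTT = 4 * 20 = 80
Timeout = 100 + 80 = 180 ms

180


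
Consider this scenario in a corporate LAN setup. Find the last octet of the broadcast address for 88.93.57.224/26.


Given: IP = 88.93.57.224, prefix = /26
Host bits = 32 - 26 = 6
Network last octet = 224 AND mask = 192
Host part size = 2^6 - 1 = 63
Broadcast last octet = 192 OR 63 = 255

255


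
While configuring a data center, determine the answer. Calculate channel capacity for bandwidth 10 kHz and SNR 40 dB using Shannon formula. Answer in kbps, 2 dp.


Given: B = 10 kHz, SNR = 40 dB
SNR linear = 10^(40/10) = 10000
1 + SNR = 10001
log2(10001) = 13.2878566418
C = 10 * 1000 * 13.2878566418 = 132878.5664 bps
C = 132.878566 kbps -> 132.88 kbps (2 dp)

132.88


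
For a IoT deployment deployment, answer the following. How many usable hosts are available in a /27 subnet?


Given: subnet mask /27
Host bits = 32 - 27 = 5
Total addresses = 2^5 = 32
Usable hosts = 32 - 2 (network + broadcast) = 30

30


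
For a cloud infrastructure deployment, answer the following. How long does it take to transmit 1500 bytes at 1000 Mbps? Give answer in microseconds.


Given: packet = 1500 bytes, bandwidth = 1000 Mbps
Packet in bits = 1500 * 8 = 12000 bits
Bandwidth = 1000 * 10^6 = 1000000000 bps
Time = 12000 / 1000000000 seconds
Time in us = 12000 * 10^6 / 1000000000 = 12

12


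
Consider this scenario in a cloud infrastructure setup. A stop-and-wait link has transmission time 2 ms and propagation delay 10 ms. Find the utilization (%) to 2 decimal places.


Given: Ttrans = 2 ms, Tprop = 10 ms
RTT = 2 * Tprop = 2 * 10 = 20 ms
U = Ttrans / (Ttrans + RTT)
U = 2 / (2 + 20)
U = 2 / 22 = 0.090909
U% = 9.09%

9.09


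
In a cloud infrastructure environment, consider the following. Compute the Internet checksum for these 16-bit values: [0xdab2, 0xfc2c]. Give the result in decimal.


Given words: [0xdab2, 0xfc2c]
Step 1: Sum all words
Raw sum = 55986 + 64556 = 120542
Step 2: Fold carry: (55006 + 1) = 55007
One's complement = ~55007 & 0xFFFF = 10528

10528


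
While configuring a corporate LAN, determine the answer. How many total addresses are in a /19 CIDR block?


Given: CIDR prefix /19
Host bits = 32 - 19 = 13
Total addresses = 2^13 = 8192

8192


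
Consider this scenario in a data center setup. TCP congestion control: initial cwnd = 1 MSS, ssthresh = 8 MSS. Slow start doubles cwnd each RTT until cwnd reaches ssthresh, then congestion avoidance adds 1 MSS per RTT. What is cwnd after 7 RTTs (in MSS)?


RTT 0: cwnd = 1 MSS (initial)
RTT 1: cwnd = 2 MSS (slow start, doubled)
RTT 2: cwnd = 4 MSS (slow start, doubled)
RTT 3: cwnd = 8 MSS (slow start, doubled)
RTT 4: cwnd = 9 MSS (congestion avoidance, +1)
RTT 5: cwnd = 10 MSS (congestion avoidance, +1)
RTT 6: cwnd = 11 MSS (congestion avoidance, +1)
RTT 7: cwnd = 12 MSS (congestion avoidance, +1)

12


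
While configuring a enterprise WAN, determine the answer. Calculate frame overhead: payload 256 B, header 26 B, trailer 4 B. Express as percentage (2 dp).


Given: payload = 256 B, header = 26 B, trailer = 4 B
Overhead bytes = header + trailer = 26 + 4 = 30
Total frame = payload + overhead = 256 + 30 = 286
Overhead % = 30 / 286 * 100 = 10.4895% -> 10.49% (2 dp)

10.49


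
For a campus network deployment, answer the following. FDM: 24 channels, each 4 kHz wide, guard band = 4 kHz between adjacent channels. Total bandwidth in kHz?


Given: 24 channels, 4 kHz each, guard = 4 kHz
Channel bandwidth = 24 * 4 = 96 kHz
Guard bands = 23 gaps * 4 kHz = 92 kHz
Total = 96 + 92 = 188 kHz

188


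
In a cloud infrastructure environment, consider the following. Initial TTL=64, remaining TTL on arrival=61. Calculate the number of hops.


Given: initial TTL = 64, received TTL = 61
Hops = initial TTL - received TTL
Hops = 64 - 61 = 3

3


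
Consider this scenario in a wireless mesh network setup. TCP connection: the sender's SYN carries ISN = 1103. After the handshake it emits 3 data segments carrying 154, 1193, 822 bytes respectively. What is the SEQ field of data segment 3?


The SYN occupies sequence number ISN = 1103, so the first data byte is ISN + 1 = 1104.
SEQ of data segment i = (ISN + 1) + sum of payload sizes of segments 1..i-1.
Segment 1: SEQ = 1104, payload = 154 bytes
Segment 2: SEQ = 1258, payload = 1193 bytes
Segment 3: SEQ = 2451, payload = 822 bytes
SEQ of segment 3 = 1104 + 154 + 1193 = 2451

2451


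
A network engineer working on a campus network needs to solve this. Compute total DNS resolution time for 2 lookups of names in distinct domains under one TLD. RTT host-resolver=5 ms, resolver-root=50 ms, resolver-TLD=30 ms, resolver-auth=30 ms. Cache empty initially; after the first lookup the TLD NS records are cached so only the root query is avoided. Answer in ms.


Lookup 1 (cold cache): local + root + TLD + auth = 5 + 50 + 30 + 30 = 115 ms
Lookups 2..2 (TLD NS cached -> skip root; new domain -> still ask TLD and auth): local + TLD + auth = 5 + 30 + 30 = 65 ms each
Remaining 1 lookups: 1 * 65 = 65 ms
Total = 115 + 65 = 180 ms

180


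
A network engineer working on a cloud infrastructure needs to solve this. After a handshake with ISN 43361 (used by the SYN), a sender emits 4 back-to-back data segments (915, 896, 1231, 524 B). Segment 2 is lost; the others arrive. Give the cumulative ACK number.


SYN uses sequence number 43361; first data byte = ISN + 1 = 43362.
Segment 1: SEQ = 43362, len = 915 B, covers [43362, 44276]
Segment 2: SEQ = 44277, len = 896 B, covers [44277, 45172] [LOST]
Segment 3: SEQ = 45173, len = 1231 B, covers [45173, 46403]
Segment 4: SEQ = 46404, len = 524 B, covers [46404, 46927]
In-order data received: bytes [43362, 44276] (segments 1..1).
Segment 2 missing -> gap begins at byte 44277; later segments buffered out of order.
Cumulative ACK = next expected in-order byte = 43362 + 915 = 44277

44277


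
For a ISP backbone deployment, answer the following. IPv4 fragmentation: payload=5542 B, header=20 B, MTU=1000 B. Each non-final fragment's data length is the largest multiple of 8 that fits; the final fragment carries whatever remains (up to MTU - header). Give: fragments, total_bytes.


Max data per non-final fragment = floor((MTU - header)/8)*8 = floor((1000 - 20)/8)*8 = floor(980/8)*8 = 976 B
Final fragment needs no 8-byte alignment: it can carry up to MTU - header = 980 B
Non-final fragments needed = ceil((payload - 980) / 976) = ceil(4562/976) = ceil(4.6742) = 5
Number of fragments = 5 + 1 = 6
Fragment sizes (data): 5 * 976 B + 662 B (last, 662 <= 980 OK)
Total bytes sent = payload + n_frags * header = 5542 + 6*20 = 5542 + 120 = 5662 B

6, 5662


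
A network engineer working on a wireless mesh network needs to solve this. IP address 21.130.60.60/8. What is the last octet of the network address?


Given: IP = 21.130.60.60, prefix = /8
Subnet mask = 255.0.0.0
Last octet of IP: 60
Last octet of mask: 0
Network last octet = 60 AND 0 = 0

0


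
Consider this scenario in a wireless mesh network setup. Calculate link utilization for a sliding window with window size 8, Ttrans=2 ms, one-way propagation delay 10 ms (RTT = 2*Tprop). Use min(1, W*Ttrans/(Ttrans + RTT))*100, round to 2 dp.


Given: W = 8, Ttrans = 2 ms, RTT = 20 ms (= 2 * Tprop, Tprop = 10 ms)
Cycle time = Ttrans + RTT = 2 + 20 = 22 ms (first packet sent until its ACK returns)
W * Ttrans = 8 * 2 = 16 ms of sending per cycle
W * Ttrans / (Ttrans + RTT) = 16 / 22 = 0.727273
U = min(1, 0.727273) = 0.727273
U% = 72.73%

72.73


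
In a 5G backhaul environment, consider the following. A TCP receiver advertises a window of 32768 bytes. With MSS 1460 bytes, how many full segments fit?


Given: RWND = 32768 bytes, MSS = 1460 bytes
Full segments = floor(RWND / MSS)
Full segments = floor(32768 / 1460)
Full segments = floor(22.4438) = 22

22


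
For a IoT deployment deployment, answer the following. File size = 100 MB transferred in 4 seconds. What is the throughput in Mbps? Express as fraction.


Given: file = 100 MB, time = 4 s
File in Mb = 100 * 8 = 800 Mb
Throughput = 800 / 4 Mbps
Throughput = 200 Mbps

200


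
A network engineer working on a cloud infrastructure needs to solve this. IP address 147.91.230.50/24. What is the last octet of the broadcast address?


Given: IP = 147.91.230.50, prefix = /24
Host bits = 32 - 24 = 8
Network last octet = 50 AND mask = 0
Host part size = 2^8 - 1 = 255
Broadcast last octet = 0 OR 255 = 255

255


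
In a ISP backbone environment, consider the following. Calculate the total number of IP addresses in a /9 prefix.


Given: CIDR prefix /9
Host bits = 32 - 9 = 23
Total addresses = 2^23 = 8388608

8388608


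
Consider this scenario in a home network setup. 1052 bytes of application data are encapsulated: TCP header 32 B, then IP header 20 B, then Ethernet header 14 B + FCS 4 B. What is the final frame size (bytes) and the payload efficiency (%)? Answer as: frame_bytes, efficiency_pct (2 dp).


TCP segment = 1052 + 32 = 1084 B
IP packet = 1084 + 20 = 1104 B
Ethernet frame = 1104 + 14 + 4 = 1122 B
Efficiency = app / frame = 1052 / 1122 = 0.937611 = 93.7611% -> 93.76% (2 dp)

1122, 93.76


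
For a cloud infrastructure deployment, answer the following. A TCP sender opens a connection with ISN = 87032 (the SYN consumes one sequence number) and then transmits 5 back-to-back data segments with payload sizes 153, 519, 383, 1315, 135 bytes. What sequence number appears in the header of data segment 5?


The SYN occupies sequence number ISN = 87032, so the first data byte is ISN + 1 = 87033.
SEQ of data segment i = (ISN + 1) + sum of payload sizes of segments 1..i-1.
Segment 1: SEQ = 87033, payload = 153 bytes
Segment 2: SEQ = 87186, payload = 519 bytes
Segment 3: SEQ = 87705, payload = 383 bytes
Segment 4: SEQ = 88088, payload = 1315 bytes
Segment 5: SEQ = 89403, payload = 135 bytes
SEQ of segment 5 = 87033 + 153 + 519 + 383 + 1315 = 89403

89403


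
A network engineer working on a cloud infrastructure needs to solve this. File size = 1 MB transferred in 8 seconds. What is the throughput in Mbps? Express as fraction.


Given: file = 1 MB, time = 8 s
File in Mb = 1 * 8 = 8 Mb
Throughput = 8 / 8 Mbps
Throughput = 1 Mbps

1


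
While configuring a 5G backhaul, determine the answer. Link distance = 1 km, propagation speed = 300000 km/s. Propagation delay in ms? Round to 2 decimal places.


Given: distance = 1 km, speed = 300000 km/s
Delay = distance / speed = 1 / 300000 seconds
Delay in ms = 1 * 1000 / 300000
Delay = 0.0033 ms
Rounded to 2 dp = 0.00 ms

0.00


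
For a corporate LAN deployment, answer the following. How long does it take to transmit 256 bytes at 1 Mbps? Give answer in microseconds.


Given: packet = 256 bytes, bandwidth = 1 Mbps
Packet in bits = 256 * 8 = 2048 bits
Bandwidth = 1 * 10^6 = 1000000 bps
Time = 2048 / 1000000 seconds
Time in us = 2048 * 10^6 / 1000000 = 2048

2048


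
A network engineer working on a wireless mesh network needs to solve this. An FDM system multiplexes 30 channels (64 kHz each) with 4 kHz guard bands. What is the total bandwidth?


Given: 30 channels, 64 kHz each, guard = 4 kHz
Channel bandwidth = 30 * 64 = 1920 kHz
Guard bands = 29 gaps * 4 kHz = 116 kHz
Total = 1920 + 116 = 2036 kHz

2036


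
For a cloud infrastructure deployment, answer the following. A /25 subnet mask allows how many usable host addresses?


Given: subnet mask /25
Host bits = 32 - 25 = 7
Total addresses = 2^7 = 128
Usable hosts = 128 - 2 (network + broadcast) = 126

126


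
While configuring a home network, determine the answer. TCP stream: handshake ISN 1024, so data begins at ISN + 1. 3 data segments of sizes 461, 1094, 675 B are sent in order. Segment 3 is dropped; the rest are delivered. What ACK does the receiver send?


SYN uses sequence number 1024; first data byte = ISN + 1 = 1025.
Segment 1: SEQ = 1025, len = 461 B, covers [1025, 1485]
Segment 2: SEQ = 1486, len = 1094 B, covers [1486, 2579]
Segment 3: SEQ = 2580, len = 675 B, covers [2580, 3254] [LOST]
In-order data received: bytes [1025, 2579] (segments 1..2).
Segment 3 missing -> gap begins at byte 2580.
Cumulative ACK = next expected in-order byte = 1025 + 461 + 1094 = 2580

2580


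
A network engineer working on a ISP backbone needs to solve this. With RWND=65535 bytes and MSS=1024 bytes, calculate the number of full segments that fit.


Given: RWND = 65535 bytes, MSS = 1024 bytes
Full segments = floor(RWND / MSS)
Full segments = floor(65535 / 1024)
Full segments = floor(63.999) = 63

63


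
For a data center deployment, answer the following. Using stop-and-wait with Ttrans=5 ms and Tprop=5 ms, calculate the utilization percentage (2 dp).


Given: Ttrans = 5 ms, Tprop = 5 ms
RTT = 2 * Tprop = 2 * 5 = 10 ms
U = Ttrans / (Ttrans + RTT)
U = 5 / (5 + 10)
U = 5 / 15 = 0.333333
U% = 33.33%

33.33


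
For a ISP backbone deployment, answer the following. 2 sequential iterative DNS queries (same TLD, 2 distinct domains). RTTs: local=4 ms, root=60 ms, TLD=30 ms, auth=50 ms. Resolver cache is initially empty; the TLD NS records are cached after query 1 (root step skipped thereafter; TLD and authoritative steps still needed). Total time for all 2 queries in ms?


Lookup 1 (cold cache): local + root + TLD + auth = 4 + 60 + 30 + 50 = 144 ms
Lookups 2..2 (TLD NS cached -> skip root; new domain -> still ask TLD and auth): local + TLD + auth = 4 + 30 + 50 = 84 ms each
Remaining 1 lookups: 1 * 84 = 84 ms
Total = 144 + 84 = 228 ms

228


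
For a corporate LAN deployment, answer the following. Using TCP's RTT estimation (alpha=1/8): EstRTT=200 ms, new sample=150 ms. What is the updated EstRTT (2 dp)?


Given: EstRTT = 200 ms, SampleRTT = 150 ms, alpha = 1/8
New EstRTT = (1 - alpha) * EstRTT + alpha * SampleRTT
(7/8) * 200 = 175
(1/8) * 150 = 18.75
New EstRTT = 175 + 18.75 = 193.75 ms -> 193.75 ms (2 dp)

193.75


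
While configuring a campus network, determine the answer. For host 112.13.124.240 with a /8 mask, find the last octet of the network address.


Given: IP = 112.13.124.240, prefix = /8
Subnet mask = 255.0.0.0
Last octet of IP: 240
Last octet of mask: 0
Network last octet = 240 AND 0 = 0

0


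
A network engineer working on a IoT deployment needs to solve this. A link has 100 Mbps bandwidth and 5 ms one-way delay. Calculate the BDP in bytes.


Given: bandwidth = 100 Mbps, delay = 5 ms
BDP in bits = 100 * 10^6 * 5 / 1000
BDP in bits = 500000
BDP in bytes = 500000 / 8 = 62500

62500


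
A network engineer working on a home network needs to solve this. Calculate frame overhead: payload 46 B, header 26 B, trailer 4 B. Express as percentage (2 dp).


Given: payload = 46 B, header = 26 B, trailer = 4 B
Overhead bytes = header + trailer = 26 + 4 = 30
Total frame = payload + overhead = 46 + 30 = 76
Overhead % = 30 / 76 * 100 = 39.4737% -> 39.47% (2 dp)

39.47


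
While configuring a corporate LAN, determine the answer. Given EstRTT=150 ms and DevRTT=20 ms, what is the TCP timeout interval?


Given: EstRTT = 150 ms, DevRTT = 20 ms
Timeout = EstRTT + 4 * DevRTT
4 * DevRTT = 4 * 20 = 80
Timeout = 150 + 80 = 230 ms

230


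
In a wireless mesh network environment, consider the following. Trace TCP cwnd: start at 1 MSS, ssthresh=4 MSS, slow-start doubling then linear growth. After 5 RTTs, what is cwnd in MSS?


RTT 0: cwnd = 1 MSS (initial)
RTT 1: cwnd = 2 MSS (slow start, doubled)
RTT 2: cwnd = 4 MSS (slow start, doubled)
RTT 3: cwnd = 5 MSS (congestion avoidance, +1)
RTT 4: cwnd = 6 MSS (congestion avoidance, +1)
RTT 5: cwnd = 7 MSS (congestion avoidance, +1)

7


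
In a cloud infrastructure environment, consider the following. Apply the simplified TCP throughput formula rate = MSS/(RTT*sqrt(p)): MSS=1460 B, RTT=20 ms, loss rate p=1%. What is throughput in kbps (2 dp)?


Given: MSS = 1460 bytes, RTT = 20 ms, loss = 1%
RTT in seconds = 20 / 1000 = 0.02
Loss rate = 1% = 0.01
sqrt(loss) = sqrt(0.01) = 0.1
Throughput (bytes/s) = 1460 / (0.02 * 0.1) = 730000.0000
Throughput (kbps) = 730000.0000 * 8 / 1000 = 5840.000000 -> 5840.00 kbps (2 dp)

5840.00


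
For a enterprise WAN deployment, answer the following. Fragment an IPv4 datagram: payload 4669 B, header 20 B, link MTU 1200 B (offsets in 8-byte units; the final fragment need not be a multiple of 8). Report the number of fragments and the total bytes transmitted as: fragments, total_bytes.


Max data per non-final fragment = floor((MTU - header)/8)*8 = floor((1200 - 20)/8)*8 = floor(1180/8)*8 = 1176 B
Final fragment needs no 8-byte alignment: it can carry up to MTU - header = 1180 B
Non-final fragments needed = ceil((payload - 1180) / 1176) = ceil(3489/1176) = ceil(2.9668) = 3
Number of fragments = 3 + 1 = 4
Fragment sizes (data): 3 * 1176 B + 1141 B (last, 1141 <= 1180 OK)
Total bytes sent = payload + n_frags * header = 4669 + 4*20 = 4669 + 80 = 4749 B

4, 4749


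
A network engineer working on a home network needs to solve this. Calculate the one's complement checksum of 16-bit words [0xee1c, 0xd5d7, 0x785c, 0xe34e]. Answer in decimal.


Given words: [0xee1c, 0xd5d7, 0x785c, 0xe34e]
Step 1: Sum all words
Raw sum = 60956 + 54743 + 30812 + 58190 = 204701
Step 2: Fold carry: (8093 + 3) = 8096
One's complement = ~8096 & 0xFFFF = 57439

57439


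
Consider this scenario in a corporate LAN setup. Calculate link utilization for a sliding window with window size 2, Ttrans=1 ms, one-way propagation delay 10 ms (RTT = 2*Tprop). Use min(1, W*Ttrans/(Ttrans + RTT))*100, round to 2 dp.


Given: W = 2, Ttrans = 1 ms, RTT = 20 ms (= 2 * Tprop, Tprop = 10 ms)
Cycle time = Ttrans + RTT = 1 + 20 = 21 ms (first packet sent until its ACK returns)
W * Ttrans = 2 * 1 = 2 ms of sending per cycle
W * Ttrans / (Ttrans + RTT) = 2 / 21 = 0.095238
U = min(1, 0.095238) = 0.095238
U% = 9.52%

9.52


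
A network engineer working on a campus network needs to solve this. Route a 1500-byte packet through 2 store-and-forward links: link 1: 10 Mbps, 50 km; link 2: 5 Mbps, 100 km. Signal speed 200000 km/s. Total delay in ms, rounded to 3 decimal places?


Packet = 1500 bytes = 12000 bits. Store-and-forward: sum (t_trans + t_prop) per link.
Link 1: t_trans = 12000/(10*10^6) s = 1.2000 ms; t_prop = 50/200000 s = 0.2500 ms; subtotal = 1.4500 ms
Link 2: t_trans = 12000/(5*10^6) s = 2.4000 ms; t_prop = 100/200000 s = 0.5000 ms; subtotal = 2.9000 ms
End-to-end = 1.4500 + 2.9000 = 4.3500 ms -> 4.350 ms (3 dp)

4.350


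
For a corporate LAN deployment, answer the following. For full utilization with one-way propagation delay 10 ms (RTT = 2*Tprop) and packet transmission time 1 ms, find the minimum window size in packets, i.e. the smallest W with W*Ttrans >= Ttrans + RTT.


Given: Ttrans = 1 ms, RTT = 20 ms (= 2 * Tprop, Tprop = 10 ms)
Time until first ACK returns = Ttrans + RTT = 1 + 20 = 21 ms
Need W * Ttrans >= Ttrans + RTT  ->  W >= (Ttrans + RTT) / Ttrans
(Ttrans + RTT) / Ttrans = 21 / 1 = 21
W_min = ceil(21) = 21

21


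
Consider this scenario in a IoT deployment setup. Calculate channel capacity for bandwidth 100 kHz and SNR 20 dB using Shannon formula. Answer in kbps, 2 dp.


Given: B = 100 kHz, SNR = 20 dB
SNR linear = 10^(20/10) = 100
1 + SNR = 101
log2(101) = 6.6582114828
C = 100 * 1000 * 6.6582114828 = 665821.1483 bps
C = 665.821148 kbps -> 665.82 kbps (2 dp)

665.82


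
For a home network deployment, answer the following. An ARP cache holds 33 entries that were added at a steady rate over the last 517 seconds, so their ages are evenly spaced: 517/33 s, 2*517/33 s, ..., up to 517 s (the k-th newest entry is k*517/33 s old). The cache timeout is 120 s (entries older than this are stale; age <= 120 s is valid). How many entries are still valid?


Ages are k * 517/33 s for k = 1..33 (spacing = 15.6667 s).
Entry k is valid iff k * 517/33 <= 120 iff k <= 33 * 120 / 517 = 7.6596
n_valid = floor(7.6596) = 7
(n_stale = 33 - 7 = 26)

7


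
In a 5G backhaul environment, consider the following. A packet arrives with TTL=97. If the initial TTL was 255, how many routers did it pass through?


Given: initial TTL = 255, received TTL = 97
Hops = initial TTL - received TTL
Hops = 255 - 97 = 158

158


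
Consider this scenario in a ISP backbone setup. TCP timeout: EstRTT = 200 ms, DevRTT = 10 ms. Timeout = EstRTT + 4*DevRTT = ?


Given: EstRTT = 200 ms, DevRTT = 10 ms
Timeout = EstRTT + 4 * DevRTT
4 * DevRTT = 4 * 10 = 40
Timeout = 200 + 40 = 240 ms

240
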